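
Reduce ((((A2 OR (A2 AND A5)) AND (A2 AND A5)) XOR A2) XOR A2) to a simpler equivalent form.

By XOR self-cancellation ((E XOR v) XOR v = E) then absorption (E AND (E OR v) = E):
= (A2 AND A5)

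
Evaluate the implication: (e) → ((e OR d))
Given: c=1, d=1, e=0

Antecedent (e) = 0; consequent ((e OR d)) = 1.
0 → 1 = 1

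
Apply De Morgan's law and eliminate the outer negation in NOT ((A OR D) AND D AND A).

NOT (A OR D) OR NOT D OR NOT A
De Morgan's: NOT(AND of terms) = OR of negations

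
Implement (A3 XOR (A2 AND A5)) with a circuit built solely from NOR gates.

((((A3 NOR ((A2 NOR A2) NOR (A5 NOR A5))) NOR (A3 NOR ((A2 NOR A2) NOR (A5 NOR A5)))) NOR ((A3 NOR ((A2 NOR A2) NOR (A5 NOR A5))) NOR (A3 NOR ((A2 NOR A2) NOR (A5 NOR A5))))) NOR ((((A3 NOR A3) NOR (((A2 NOR A2) NOR (A5 NOR A5)) NOR ((A2 NOR A2) NOR (A5 NOR A5)))) NOR ((A3 NOR A3) NOR (((A2 NOR A2) NOR (A5 NOR A5)) NOR ((A2 NOR A2) NOR (A5 NOR A5))))) NOR (((A3 NOR A3) NOR (((A2 NOR A2) NOR (A5 NOR A5)) NOR ((A2 NOR A2) NOR (A5 NOR A5)))) NOR ((A3 NOR A3) NOR (((A2 NOR A2) NOR (A5 NOR A5)) NOR ((A2 NOR A2) NOR (A5 NOR A5)))))))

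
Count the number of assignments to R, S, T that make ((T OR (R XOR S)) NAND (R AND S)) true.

Satisfying assignments: (0,0,0), (0,0,1), (0,1,0), (0,1,1), (1,0,0), (1,0,1), (1,1,0)
Count: 7 out of 8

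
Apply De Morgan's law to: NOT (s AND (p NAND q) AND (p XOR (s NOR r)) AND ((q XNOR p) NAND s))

NOT s OR NOT (p NAND q) OR NOT (p XOR (s NOR r)) OR NOT ((q XNOR p) NAND s)
De Morgan's: NOT(AND of terms) = OR of negations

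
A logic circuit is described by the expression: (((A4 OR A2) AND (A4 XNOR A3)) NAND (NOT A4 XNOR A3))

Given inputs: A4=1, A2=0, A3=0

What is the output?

Substituting: (((1 OR 0) AND (1 XNOR 0)) NAND (NOT 1 XNOR 0))
= 1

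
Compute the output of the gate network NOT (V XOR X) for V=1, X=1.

Substituting: NOT (1 XOR 1)
= 1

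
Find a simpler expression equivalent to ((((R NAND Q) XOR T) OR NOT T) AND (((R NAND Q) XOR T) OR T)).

By distribution ((E OR v) AND (E OR NOT v) = E):
= ((R NAND Q) XOR T)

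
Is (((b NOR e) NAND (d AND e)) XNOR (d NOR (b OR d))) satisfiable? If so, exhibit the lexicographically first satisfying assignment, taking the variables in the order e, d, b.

e=0, d=0, b=0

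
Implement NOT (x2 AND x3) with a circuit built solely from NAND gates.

(((x2 NAND x3) NAND (x2 NAND x3)) NAND ((x2 NAND x3) NAND (x2 NAND x3)))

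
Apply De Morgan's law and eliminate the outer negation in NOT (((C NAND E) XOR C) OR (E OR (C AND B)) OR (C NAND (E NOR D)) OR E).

NOT ((C NAND E) XOR C) AND NOT (E OR (C AND B)) AND NOT (C NAND (E NOR D)) AND NOT E
De Morgan's: NOT(OR of terms) = AND of negations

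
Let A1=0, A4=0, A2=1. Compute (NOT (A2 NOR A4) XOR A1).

Substituting: (NOT (1 NOR 0) XOR 0)
= 1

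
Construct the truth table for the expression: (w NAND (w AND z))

z | w | Output
--------------
0 | 0 | 1
0 | 1 | 1
1 | 0 | 1
1 | 1 | 0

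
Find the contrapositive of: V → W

Contrapositive: NOT W → NOT V
Note: A statement and its contrapositive are logically equivalent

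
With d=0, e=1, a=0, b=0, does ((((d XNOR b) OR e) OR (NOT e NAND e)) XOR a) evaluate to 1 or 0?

Substituting: ((((0 XNOR 0) OR 1) OR (NOT 1 NAND 1)) XOR 0)
= 1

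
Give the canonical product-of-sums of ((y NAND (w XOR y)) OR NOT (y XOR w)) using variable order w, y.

ΠM(1) = (w OR NOT y)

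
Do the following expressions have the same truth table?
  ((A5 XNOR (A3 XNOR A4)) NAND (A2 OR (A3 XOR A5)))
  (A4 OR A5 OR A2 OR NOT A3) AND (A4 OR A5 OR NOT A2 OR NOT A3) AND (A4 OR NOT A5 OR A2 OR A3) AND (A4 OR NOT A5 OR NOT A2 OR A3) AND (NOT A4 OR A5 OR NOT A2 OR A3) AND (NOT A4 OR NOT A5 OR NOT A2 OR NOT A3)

Yes, they are equivalent — the two output columns agree on all 16 assignments:
A4 | A5 | A2 | A3 | Expression 1 | Expression 2
-----------------------------------------------
0 | 0 | 0 | 0 | 1 | 1
0 | 0 | 0 | 1 | 0 | 0
0 | 0 | 1 | 0 | 1 | 1
0 | 0 | 1 | 1 | 0 | 0
0 | 1 | 0 | 0 | 0 | 0
0 | 1 | 0 | 1 | 1 | 1
0 | 1 | 1 | 0 | 0 | 0
0 | 1 | 1 | 1 | 1 | 1
1 | 0 | 0 | 0 | 1 | 1
1 | 0 | 0 | 1 | 1 | 1
1 | 0 | 1 | 0 | 0 | 0
1 | 0 | 1 | 1 | 1 | 1
1 | 1 | 0 | 0 | 1 | 1
1 | 1 | 0 | 1 | 1 | 1
1 | 1 | 1 | 0 | 1 | 1
1 | 1 | 1 | 1 | 0 | 0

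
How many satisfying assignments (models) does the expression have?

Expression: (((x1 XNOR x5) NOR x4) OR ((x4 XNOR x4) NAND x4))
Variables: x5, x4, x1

Satisfying assignments: (0,0,0), (0,0,1), (1,0,0), (1,0,1)
Count: 4 out of 8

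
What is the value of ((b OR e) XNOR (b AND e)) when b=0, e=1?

Substituting: ((0 OR 1) XNOR (0 AND 1))
= 0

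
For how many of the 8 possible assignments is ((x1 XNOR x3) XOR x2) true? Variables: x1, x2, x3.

Satisfying assignments: (0,0,0), (0,1,1), (1,0,1), (1,1,0)
Count: 4 out of 8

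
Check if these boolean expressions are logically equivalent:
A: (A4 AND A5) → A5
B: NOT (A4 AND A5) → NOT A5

No, Inverse is not equivalent to original (counterexample: A4=0, A5=1)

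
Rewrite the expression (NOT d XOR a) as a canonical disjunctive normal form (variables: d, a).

(NOT d AND NOT a) OR (d AND a)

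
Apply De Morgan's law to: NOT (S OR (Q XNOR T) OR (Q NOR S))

NOT S AND NOT (Q XNOR T) AND NOT (Q NOR S)
De Morgan's: NOT(OR of terms) = AND of negations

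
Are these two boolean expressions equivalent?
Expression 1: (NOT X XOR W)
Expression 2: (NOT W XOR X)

Yes, they are equivalent — the two output columns agree on all 4 assignments:
X | W | Expression 1 | Expression 2
-----------------------------------
0 | 0 | 1 | 1
0 | 1 | 0 | 0
1 | 0 | 0 | 0
1 | 1 | 1 | 1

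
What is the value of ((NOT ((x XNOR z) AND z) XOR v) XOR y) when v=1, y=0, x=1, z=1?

Substituting: ((NOT ((1 XNOR 1) AND 1) XOR 1) XOR 0)
= 1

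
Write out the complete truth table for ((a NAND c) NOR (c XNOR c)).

a | c | Output
--------------
0 | 0 | 0
0 | 1 | 0
1 | 0 | 0
1 | 1 | 0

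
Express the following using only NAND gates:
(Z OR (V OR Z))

((Z NAND Z) NAND (((V NAND V) NAND (Z NAND Z)) NAND ((V NAND V) NAND (Z NAND Z))))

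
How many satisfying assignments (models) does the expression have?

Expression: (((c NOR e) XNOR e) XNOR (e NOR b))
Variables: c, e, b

Satisfying assignments: (0,0,1), (0,1,0), (0,1,1), (1,0,0), (1,1,0), (1,1,1)
Count: 6 out of 8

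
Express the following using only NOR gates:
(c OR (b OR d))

((c NOR ((b NOR d) NOR (b NOR d))) NOR (c NOR ((b NOR d) NOR (b NOR d))))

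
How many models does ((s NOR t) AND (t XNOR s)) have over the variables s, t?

Satisfying assignments: (0,0)
Count: 1 out of 4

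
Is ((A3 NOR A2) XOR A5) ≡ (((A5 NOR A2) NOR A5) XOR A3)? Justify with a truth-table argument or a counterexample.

No. Counterexample: with A3=0, A2=0, A5=0, Expression 1 = 1 but Expression 2 = 0.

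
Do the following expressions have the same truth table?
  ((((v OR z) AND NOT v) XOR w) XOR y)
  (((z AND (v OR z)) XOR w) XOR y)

No. Counterexample: with z=1, w=0, y=0, v=1, Expression 1 = 0 but Expression 2 = 1.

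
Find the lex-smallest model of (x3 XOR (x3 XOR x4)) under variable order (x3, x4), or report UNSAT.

x3=0, x4=1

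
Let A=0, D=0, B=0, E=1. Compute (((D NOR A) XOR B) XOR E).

Substituting: (((0 NOR 0) XOR 0) XOR 1)
= 0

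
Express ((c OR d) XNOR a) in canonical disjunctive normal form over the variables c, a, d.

(NOT c AND NOT a AND NOT d) OR (NOT c AND a AND d) OR (c AND a AND NOT d) OR (c AND a AND d)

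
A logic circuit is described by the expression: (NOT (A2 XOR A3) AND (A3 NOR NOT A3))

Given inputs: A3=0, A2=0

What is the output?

Substituting: (NOT (0 XOR 0) AND (0 NOR NOT 0))
= 0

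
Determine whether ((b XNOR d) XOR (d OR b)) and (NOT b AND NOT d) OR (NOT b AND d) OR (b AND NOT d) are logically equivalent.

Yes, they are equivalent — the two output columns agree on all 4 assignments:
b | d | Expression 1 | Expression 2
-----------------------------------
0 | 0 | 1 | 1
0 | 1 | 1 | 1
1 | 0 | 1 | 1
1 | 1 | 0 | 0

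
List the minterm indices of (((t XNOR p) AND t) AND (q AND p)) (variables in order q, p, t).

Σm(7) = (q AND p AND t)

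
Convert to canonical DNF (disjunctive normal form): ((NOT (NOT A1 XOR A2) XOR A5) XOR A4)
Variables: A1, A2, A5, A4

(NOT A1 AND NOT A2 AND NOT A5 AND A4) OR (NOT A1 AND NOT A2 AND A5 AND NOT A4) OR (NOT A1 AND A2 AND NOT A5 AND NOT A4) OR (NOT A1 AND A2 AND A5 AND A4) OR (A1 AND NOT A2 AND NOT A5 AND NOT A4) OR (A1 AND NOT A2 AND A5 AND A4) OR (A1 AND A2 AND NOT A5 AND A4) OR (A1 AND A2 AND A5 AND NOT A4)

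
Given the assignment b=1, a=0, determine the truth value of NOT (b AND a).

Substituting: NOT (1 AND 0)
= 1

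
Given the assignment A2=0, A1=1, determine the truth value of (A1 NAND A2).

Substituting: (1 NAND 0)
= 1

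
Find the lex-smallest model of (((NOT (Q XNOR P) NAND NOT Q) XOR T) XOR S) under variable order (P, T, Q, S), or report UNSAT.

P=0, T=0, Q=0, S=0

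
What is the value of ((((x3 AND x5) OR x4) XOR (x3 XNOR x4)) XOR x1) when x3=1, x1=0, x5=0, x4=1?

Substituting: ((((1 AND 0) OR 1) XOR (1 XNOR 1)) XOR 0)
= 0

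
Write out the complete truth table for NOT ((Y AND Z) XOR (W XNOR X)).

Z | X | Y | W | Output
----------------------
0 | 0 | 0 | 0 | 0
0 | 0 | 0 | 1 | 1
0 | 0 | 1 | 0 | 0
0 | 0 | 1 | 1 | 1
0 | 1 | 0 | 0 | 1
0 | 1 | 0 | 1 | 0
0 | 1 | 1 | 0 | 1
0 | 1 | 1 | 1 | 0
1 | 0 | 0 | 0 | 0
1 | 0 | 0 | 1 | 1
1 | 0 | 1 | 0 | 1
1 | 0 | 1 | 1 | 0
1 | 1 | 0 | 0 | 1
1 | 1 | 0 | 1 | 0
1 | 1 | 1 | 0 | 0
1 | 1 | 1 | 1 | 1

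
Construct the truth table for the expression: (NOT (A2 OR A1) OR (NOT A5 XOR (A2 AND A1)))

A5 | A1 | A2 | Output
---------------------
0 | 0 | 0 | 1
0 | 0 | 1 | 1
0 | 1 | 0 | 1
0 | 1 | 1 | 0
1 | 0 | 0 | 1
1 | 0 | 1 | 0
1 | 1 | 0 | 0
1 | 1 | 1 | 1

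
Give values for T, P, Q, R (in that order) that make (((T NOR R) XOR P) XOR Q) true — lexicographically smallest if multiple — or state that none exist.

T=0, P=0, Q=0, R=0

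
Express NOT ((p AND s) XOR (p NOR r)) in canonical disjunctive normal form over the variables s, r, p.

(NOT s AND NOT r AND p) OR (NOT s AND r AND NOT p) OR (NOT s AND r AND p) OR (s AND r AND NOT p)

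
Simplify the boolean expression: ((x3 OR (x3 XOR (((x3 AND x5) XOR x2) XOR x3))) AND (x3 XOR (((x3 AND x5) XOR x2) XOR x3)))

By absorption (E AND (E OR v) = E) then XOR self-cancellation ((E XOR v) XOR v = E):
= ((x3 AND x5) XOR x2)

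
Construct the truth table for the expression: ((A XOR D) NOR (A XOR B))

A | B | D | Output
------------------
0 | 0 | 0 | 1
0 | 0 | 1 | 0
0 | 1 | 0 | 0
0 | 1 | 1 | 0
1 | 0 | 0 | 0
1 | 0 | 1 | 0
1 | 1 | 0 | 0
1 | 1 | 1 | 1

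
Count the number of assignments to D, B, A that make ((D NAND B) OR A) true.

Satisfying assignments: (0,0,0), (0,0,1), (0,1,0), (0,1,1), (1,0,0), (1,0,1), (1,1,1)
Count: 7 out of 8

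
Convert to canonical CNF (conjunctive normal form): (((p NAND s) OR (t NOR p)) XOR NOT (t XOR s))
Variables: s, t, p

(s OR t OR p) AND (s OR t OR NOT p) AND (NOT s OR t OR NOT p) AND (NOT s OR NOT t OR p)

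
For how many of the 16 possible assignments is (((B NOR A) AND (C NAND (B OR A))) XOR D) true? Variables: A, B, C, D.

Satisfying assignments: (0,0,0,0), (0,0,1,0), (0,1,0,1), (0,1,1,1), (1,0,0,1), (1,0,1,1), (1,1,0,1), (1,1,1,1)
Count: 8 out of 16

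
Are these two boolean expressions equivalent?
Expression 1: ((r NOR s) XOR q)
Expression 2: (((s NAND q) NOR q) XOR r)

No. Counterexample: with s=0, r=0, q=0, Expression 1 = 1 but Expression 2 = 0.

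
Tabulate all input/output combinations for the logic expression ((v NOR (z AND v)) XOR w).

w | z | v | Output
------------------
0 | 0 | 0 | 1
0 | 0 | 1 | 0
0 | 1 | 0 | 1
0 | 1 | 1 | 0
1 | 0 | 0 | 0
1 | 0 | 1 | 1
1 | 1 | 0 | 0
1 | 1 | 1 | 1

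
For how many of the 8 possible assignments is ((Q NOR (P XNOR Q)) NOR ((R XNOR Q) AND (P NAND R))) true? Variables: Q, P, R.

Satisfying assignments: (0,0,1), (1,0,0), (1,1,0), (1,1,1)
Count: 4 out of 8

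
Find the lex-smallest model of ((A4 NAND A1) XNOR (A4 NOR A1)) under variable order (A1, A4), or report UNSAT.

A1=0, A4=0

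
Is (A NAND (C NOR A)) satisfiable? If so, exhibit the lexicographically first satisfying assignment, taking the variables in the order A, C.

A=0, C=0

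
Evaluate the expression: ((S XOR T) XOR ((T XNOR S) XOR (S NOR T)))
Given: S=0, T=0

Substituting: ((0 XOR 0) XOR ((0 XNOR 0) XOR (0 NOR 0)))
= 0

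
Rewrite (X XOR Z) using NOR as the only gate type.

((((X NOR Z) NOR (X NOR Z)) NOR ((X NOR Z) NOR (X NOR Z))) NOR ((((X NOR X) NOR (Z NOR Z)) NOR ((X NOR X) NOR (Z NOR Z))) NOR (((X NOR X) NOR (Z NOR Z)) NOR ((X NOR X) NOR (Z NOR Z)))))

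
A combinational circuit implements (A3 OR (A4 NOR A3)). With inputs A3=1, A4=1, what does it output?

Substituting: (1 OR (1 NOR 1))
= 1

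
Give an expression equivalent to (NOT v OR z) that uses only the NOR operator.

(((v NOR v) NOR z) NOR ((v NOR v) NOR z))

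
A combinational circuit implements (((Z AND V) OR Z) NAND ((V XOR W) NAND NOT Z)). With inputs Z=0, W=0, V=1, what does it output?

Substituting: (((0 AND 1) OR 0) NAND ((1 XOR 0) NAND NOT 0))
= 1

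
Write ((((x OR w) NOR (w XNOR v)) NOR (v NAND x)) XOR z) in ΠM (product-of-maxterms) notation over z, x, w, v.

ΠM(0, 1, 2, 3, 4, 6, 13, 15) = (z OR x OR w OR v) AND (z OR x OR w OR NOT v) AND (z OR x OR NOT w OR v) AND (z OR x OR NOT w OR NOT v) AND (z OR NOT x OR w OR v) AND (z OR NOT x OR NOT w OR v) AND (NOT z OR NOT x OR w OR NOT v) AND (NOT z OR NOT x OR NOT w OR NOT v)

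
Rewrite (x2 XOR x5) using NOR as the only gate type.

((((x2 NOR x5) NOR (x2 NOR x5)) NOR ((x2 NOR x5) NOR (x2 NOR x5))) NOR ((((x2 NOR x2) NOR (x5 NOR x5)) NOR ((x2 NOR x2) NOR (x5 NOR x5))) NOR (((x2 NOR x2) NOR (x5 NOR x5)) NOR ((x2 NOR x2) NOR (x5 NOR x5)))))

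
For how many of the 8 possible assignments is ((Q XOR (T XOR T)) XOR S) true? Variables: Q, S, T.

Satisfying assignments: (0,1,0), (0,1,1), (1,0,0), (1,0,1)
Count: 4 out of 8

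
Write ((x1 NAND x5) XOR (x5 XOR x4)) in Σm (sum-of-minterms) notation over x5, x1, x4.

Σm(0, 2, 5, 6) = (NOT x5 AND NOT x1 AND NOT x4) OR (NOT x5 AND x1 AND NOT x4) OR (x5 AND NOT x1 AND x4) OR (x5 AND x1 AND NOT x4)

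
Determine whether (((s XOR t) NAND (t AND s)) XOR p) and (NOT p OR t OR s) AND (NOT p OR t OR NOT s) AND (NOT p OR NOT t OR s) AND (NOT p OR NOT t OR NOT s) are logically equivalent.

Yes, they are equivalent — the two output columns agree on all 8 assignments:
p | t | s | Expression 1 | Expression 2
---------------------------------------
0 | 0 | 0 | 1 | 1
0 | 0 | 1 | 1 | 1
0 | 1 | 0 | 1 | 1
0 | 1 | 1 | 1 | 1
1 | 0 | 0 | 0 | 0
1 | 0 | 1 | 0 | 0
1 | 1 | 0 | 0 | 0
1 | 1 | 1 | 0 | 0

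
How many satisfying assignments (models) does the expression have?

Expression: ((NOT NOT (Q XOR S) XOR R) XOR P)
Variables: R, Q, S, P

Satisfying assignments: (0,0,0,1), (0,0,1,0), (0,1,0,0), (0,1,1,1), (1,0,0,0), (1,0,1,1), (1,1,0,1), (1,1,1,0)
Count: 8 out of 16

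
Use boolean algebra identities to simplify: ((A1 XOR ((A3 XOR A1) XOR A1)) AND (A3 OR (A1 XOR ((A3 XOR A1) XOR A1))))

By absorption (E AND (E OR v) = E) then XOR self-cancellation ((E XOR v) XOR v = E):
= (A3 XOR A1)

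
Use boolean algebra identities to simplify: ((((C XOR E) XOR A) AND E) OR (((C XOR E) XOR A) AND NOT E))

By distribution ((E AND v) OR (E AND NOT v) = E):
= ((C XOR E) XOR A)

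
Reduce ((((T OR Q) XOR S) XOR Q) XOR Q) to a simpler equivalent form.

By XOR self-cancellation ((E XOR v) XOR v = E):
= ((T OR Q) XOR S)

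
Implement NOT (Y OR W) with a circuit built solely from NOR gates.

(((Y NOR W) NOR (Y NOR W)) NOR ((Y NOR W) NOR (Y NOR W)))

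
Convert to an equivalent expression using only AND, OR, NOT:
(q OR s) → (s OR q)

NOT (q OR s) OR (s OR q)
(Implication elimination: A → B = NOT A OR B)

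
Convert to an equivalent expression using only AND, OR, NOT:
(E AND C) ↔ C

((E AND C) AND C) OR (NOT (E AND C) AND NOT C)
(Biconditional = both true or both false)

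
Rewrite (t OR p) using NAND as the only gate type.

((t NAND t) NAND (p NAND p))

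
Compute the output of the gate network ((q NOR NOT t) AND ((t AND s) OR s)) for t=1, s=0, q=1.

Substituting: ((1 NOR NOT 1) AND ((1 AND 0) OR 0))
= 0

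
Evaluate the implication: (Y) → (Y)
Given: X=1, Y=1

Antecedent (Y) = 1; consequent (Y) = 1.
1 → 1 = 1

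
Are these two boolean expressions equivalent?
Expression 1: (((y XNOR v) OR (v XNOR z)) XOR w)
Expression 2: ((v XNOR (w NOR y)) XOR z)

No. Counterexample: with v=0, z=0, y=0, w=0, Expression 1 = 1 but Expression 2 = 0.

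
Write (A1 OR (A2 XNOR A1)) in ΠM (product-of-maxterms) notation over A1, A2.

ΠM(1) = (A1 OR NOT A2)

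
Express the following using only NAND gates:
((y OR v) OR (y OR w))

((((y NAND y) NAND (v NAND v)) NAND ((y NAND y) NAND (v NAND v))) NAND (((y NAND y) NAND (w NAND w)) NAND ((y NAND y) NAND (w NAND w))))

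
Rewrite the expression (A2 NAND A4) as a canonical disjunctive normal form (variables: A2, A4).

(NOT A2 AND NOT A4) OR (NOT A2 AND A4) OR (A2 AND NOT A4)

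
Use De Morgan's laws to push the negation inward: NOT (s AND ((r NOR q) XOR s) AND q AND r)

NOT s OR NOT ((r NOR q) XOR s) OR NOT q OR NOT r
De Morgan's: NOT(AND of terms) = OR of negations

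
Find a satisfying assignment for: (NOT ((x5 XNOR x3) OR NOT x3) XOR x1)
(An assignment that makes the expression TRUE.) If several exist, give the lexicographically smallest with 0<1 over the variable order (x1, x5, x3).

x1=0, x5=0, x3=1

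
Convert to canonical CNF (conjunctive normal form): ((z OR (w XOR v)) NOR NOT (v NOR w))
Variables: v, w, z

(v OR w OR NOT z) AND (v OR NOT w OR z) AND (v OR NOT w OR NOT z) AND (NOT v OR w OR z) AND (NOT v OR w OR NOT z) AND (NOT v OR NOT w OR z) AND (NOT v OR NOT w OR NOT z)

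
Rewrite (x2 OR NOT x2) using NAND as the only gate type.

((x2 NAND x2) NAND ((x2 NAND x2) NAND (x2 NAND x2)))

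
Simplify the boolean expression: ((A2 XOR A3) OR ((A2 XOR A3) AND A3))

By absorption (E OR (E AND v) = E):
= (A2 XOR A3)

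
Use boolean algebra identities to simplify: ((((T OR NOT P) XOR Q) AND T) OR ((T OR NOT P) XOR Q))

By absorption (E OR (E AND v) = E):
= ((T OR NOT P) XOR Q)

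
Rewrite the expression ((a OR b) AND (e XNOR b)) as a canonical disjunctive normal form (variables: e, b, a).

(NOT e AND NOT b AND a) OR (e AND b AND NOT a) OR (e AND b AND a)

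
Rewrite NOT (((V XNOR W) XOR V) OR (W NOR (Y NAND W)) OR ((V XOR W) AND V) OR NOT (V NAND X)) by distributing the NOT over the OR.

NOT ((V XNOR W) XOR V) AND NOT (W NOR (Y NAND W)) AND NOT ((V XOR W) AND V) AND (V NAND X)
De Morgan's: NOT(OR of terms) = AND of negations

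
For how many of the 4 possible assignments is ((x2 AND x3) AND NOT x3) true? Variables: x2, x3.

No assignment satisfies the expression.
Count: 0 out of 4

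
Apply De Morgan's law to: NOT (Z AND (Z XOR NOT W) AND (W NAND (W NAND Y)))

NOT Z OR NOT (Z XOR NOT W) OR NOT (W NAND (W NAND Y))
De Morgan's: NOT(AND of terms) = OR of negations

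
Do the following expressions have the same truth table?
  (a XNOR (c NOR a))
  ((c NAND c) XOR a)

No. Counterexample: with a=0, c=0, Expression 1 = 0 but Expression 2 = 1.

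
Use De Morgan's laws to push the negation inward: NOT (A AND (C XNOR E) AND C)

NOT A OR NOT (C XNOR E) OR NOT C
De Morgan's: NOT(AND of terms) = OR of negations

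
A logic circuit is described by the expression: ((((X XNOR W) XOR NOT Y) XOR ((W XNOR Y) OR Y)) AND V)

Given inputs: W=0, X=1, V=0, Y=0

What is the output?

Substituting: ((((1 XNOR 0) XOR NOT 0) XOR ((0 XNOR 0) OR 0)) AND 0)
= 0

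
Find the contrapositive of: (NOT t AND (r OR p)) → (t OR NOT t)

Contrapositive: NOT (t OR NOT t) → NOT (NOT t AND (r OR p))
Note: A statement and its contrapositive are logically equivalent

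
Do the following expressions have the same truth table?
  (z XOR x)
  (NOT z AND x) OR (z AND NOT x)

Yes, they are equivalent — the two output columns agree on all 4 assignments:
z | x | Expression 1 | Expression 2
-----------------------------------
0 | 0 | 0 | 0
0 | 1 | 1 | 1
1 | 0 | 1 | 1
1 | 1 | 0 | 0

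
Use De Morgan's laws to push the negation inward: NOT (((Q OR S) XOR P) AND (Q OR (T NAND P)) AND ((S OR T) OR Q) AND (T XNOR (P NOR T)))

NOT ((Q OR S) XOR P) OR NOT (Q OR (T NAND P)) OR NOT ((S OR T) OR Q) OR NOT (T XNOR (P NOR T))
De Morgan's: NOT(AND of terms) = OR of negations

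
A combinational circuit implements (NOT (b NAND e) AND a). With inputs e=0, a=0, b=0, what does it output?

Substituting: (NOT (0 NAND 0) AND 0)
= 0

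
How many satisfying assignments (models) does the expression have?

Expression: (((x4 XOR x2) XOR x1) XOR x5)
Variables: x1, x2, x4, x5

Satisfying assignments: (0,0,0,1), (0,0,1,0), (0,1,0,0), (0,1,1,1), (1,0,0,0), (1,0,1,1), (1,1,0,1), (1,1,1,0)
Count: 8 out of 16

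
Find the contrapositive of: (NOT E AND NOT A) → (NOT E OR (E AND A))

Contrapositive: NOT (NOT E OR (E AND A)) → NOT (NOT E AND NOT A)
Note: A statement and its contrapositive are logically equivalent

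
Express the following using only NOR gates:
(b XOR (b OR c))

((((b NOR ((b NOR c) NOR (b NOR c))) NOR (b NOR ((b NOR c) NOR (b NOR c)))) NOR ((b NOR ((b NOR c) NOR (b NOR c))) NOR (b NOR ((b NOR c) NOR (b NOR c))))) NOR ((((b NOR b) NOR (((b NOR c) NOR (b NOR c)) NOR ((b NOR c) NOR (b NOR c)))) NOR ((b NOR b) NOR (((b NOR c) NOR (b NOR c)) NOR ((b NOR c) NOR (b NOR c))))) NOR (((b NOR b) NOR (((b NOR c) NOR (b NOR c)) NOR ((b NOR c) NOR (b NOR c)))) NOR ((b NOR b) NOR (((b NOR c) NOR (b NOR c)) NOR ((b NOR c) NOR (b NOR c)))))))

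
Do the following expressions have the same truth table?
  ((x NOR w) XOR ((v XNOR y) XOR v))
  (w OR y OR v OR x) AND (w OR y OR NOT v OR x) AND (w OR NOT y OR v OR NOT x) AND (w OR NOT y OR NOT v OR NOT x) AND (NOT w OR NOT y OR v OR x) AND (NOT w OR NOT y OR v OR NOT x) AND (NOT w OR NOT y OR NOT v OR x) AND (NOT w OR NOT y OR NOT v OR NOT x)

Yes, they are equivalent — the two output columns agree on all 16 assignments:
w | y | v | x | Expression 1 | Expression 2
-------------------------------------------
0 | 0 | 0 | 0 | 0 | 0
0 | 0 | 0 | 1 | 1 | 1
0 | 0 | 1 | 0 | 0 | 0
0 | 0 | 1 | 1 | 1 | 1
0 | 1 | 0 | 0 | 1 | 1
0 | 1 | 0 | 1 | 0 | 0
0 | 1 | 1 | 0 | 1 | 1
0 | 1 | 1 | 1 | 0 | 0
1 | 0 | 0 | 0 | 1 | 1
1 | 0 | 0 | 1 | 1 | 1
1 | 0 | 1 | 0 | 1 | 1
1 | 0 | 1 | 1 | 1 | 1
1 | 1 | 0 | 0 | 0 | 0
1 | 1 | 0 | 1 | 0 | 0
1 | 1 | 1 | 0 | 0 | 0
1 | 1 | 1 | 1 | 0 | 0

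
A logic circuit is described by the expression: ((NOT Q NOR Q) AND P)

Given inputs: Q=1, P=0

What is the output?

Substituting: ((NOT 1 NOR 1) AND 0)
= 0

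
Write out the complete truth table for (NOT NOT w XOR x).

x | w | Output
--------------
0 | 0 | 0
0 | 1 | 1
1 | 0 | 1
1 | 1 | 0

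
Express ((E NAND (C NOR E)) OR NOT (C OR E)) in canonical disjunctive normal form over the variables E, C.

(NOT E AND NOT C) OR (NOT E AND C) OR (E AND NOT C) OR (E AND C)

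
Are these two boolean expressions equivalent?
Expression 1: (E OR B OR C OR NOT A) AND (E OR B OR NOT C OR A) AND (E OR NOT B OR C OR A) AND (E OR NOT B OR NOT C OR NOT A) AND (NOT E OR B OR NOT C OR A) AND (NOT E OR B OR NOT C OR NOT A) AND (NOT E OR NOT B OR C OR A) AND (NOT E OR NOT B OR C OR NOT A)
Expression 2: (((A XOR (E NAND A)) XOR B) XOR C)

Yes, they are equivalent — the two output columns agree on all 16 assignments:
E | B | C | A | Expression 1 | Expression 2
-------------------------------------------
0 | 0 | 0 | 0 | 1 | 1
0 | 0 | 0 | 1 | 0 | 0
0 | 0 | 1 | 0 | 0 | 0
0 | 0 | 1 | 1 | 1 | 1
0 | 1 | 0 | 0 | 0 | 0
0 | 1 | 0 | 1 | 1 | 1
0 | 1 | 1 | 0 | 1 | 1
0 | 1 | 1 | 1 | 0 | 0
1 | 0 | 0 | 0 | 1 | 1
1 | 0 | 0 | 1 | 1 | 1
1 | 0 | 1 | 0 | 0 | 0
1 | 0 | 1 | 1 | 0 | 0
1 | 1 | 0 | 0 | 0 | 0
1 | 1 | 0 | 1 | 0 | 0
1 | 1 | 1 | 0 | 1 | 1
1 | 1 | 1 | 1 | 1 | 1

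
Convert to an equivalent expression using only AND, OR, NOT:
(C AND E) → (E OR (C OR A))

NOT (C AND E) OR (E OR (C OR A))
(Implication elimination: A → B = NOT A OR B)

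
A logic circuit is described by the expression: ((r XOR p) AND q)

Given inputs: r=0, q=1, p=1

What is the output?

Substituting: ((0 XOR 1) AND 1)
= 1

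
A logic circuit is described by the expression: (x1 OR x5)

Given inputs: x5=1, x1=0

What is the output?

Substituting: (0 OR 1)
= 1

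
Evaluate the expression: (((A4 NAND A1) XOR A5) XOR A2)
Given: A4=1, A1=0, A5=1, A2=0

Substituting: (((1 NAND 0) XOR 1) XOR 0)
= 0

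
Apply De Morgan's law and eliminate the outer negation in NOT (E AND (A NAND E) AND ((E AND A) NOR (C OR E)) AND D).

NOT E OR NOT (A NAND E) OR NOT ((E AND A) NOR (C OR E)) OR NOT D
De Morgan's: NOT(AND of terms) = OR of negations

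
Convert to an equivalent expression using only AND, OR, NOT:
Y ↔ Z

(Y AND Z) OR (NOT Y AND NOT Z)
(Biconditional = both true or both false)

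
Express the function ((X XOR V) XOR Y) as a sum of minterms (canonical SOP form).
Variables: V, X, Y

Σm(1, 2, 4, 7) = (NOT V AND NOT X AND Y) OR (NOT V AND X AND NOT Y) OR (V AND NOT X AND NOT Y) OR (V AND X AND Y)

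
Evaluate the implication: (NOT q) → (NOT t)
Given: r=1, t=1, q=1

Antecedent (NOT q) = 0; consequent (NOT t) = 0.
0 → 0 = 1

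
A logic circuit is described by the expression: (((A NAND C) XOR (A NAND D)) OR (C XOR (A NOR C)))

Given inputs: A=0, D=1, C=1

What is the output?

Substituting: (((0 NAND 1) XOR (0 NAND 1)) OR (1 XOR (0 NOR 1)))
= 1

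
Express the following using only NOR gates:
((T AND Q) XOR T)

((((((T NOR T) NOR (Q NOR Q)) NOR T) NOR (((T NOR T) NOR (Q NOR Q)) NOR T)) NOR ((((T NOR T) NOR (Q NOR Q)) NOR T) NOR (((T NOR T) NOR (Q NOR Q)) NOR T))) NOR ((((((T NOR T) NOR (Q NOR Q)) NOR ((T NOR T) NOR (Q NOR Q))) NOR (T NOR T)) NOR ((((T NOR T) NOR (Q NOR Q)) NOR ((T NOR T) NOR (Q NOR Q))) NOR (T NOR T))) NOR (((((T NOR T) NOR (Q NOR Q)) NOR ((T NOR T) NOR (Q NOR Q))) NOR (T NOR T)) NOR ((((T NOR T) NOR (Q NOR Q)) NOR ((T NOR T) NOR (Q NOR Q))) NOR (T NOR T)))))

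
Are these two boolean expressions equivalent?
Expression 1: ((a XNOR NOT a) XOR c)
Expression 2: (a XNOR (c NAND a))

No. Counterexample: with a=0, c=1, Expression 1 = 1 but Expression 2 = 0.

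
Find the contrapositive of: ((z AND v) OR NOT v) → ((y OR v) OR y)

Contrapositive: NOT ((y OR v) OR y) → NOT ((z AND v) OR NOT v)
Note: A statement and its contrapositive are logically equivalent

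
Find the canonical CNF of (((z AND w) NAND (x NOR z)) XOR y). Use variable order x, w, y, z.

(x OR w OR NOT y OR z) AND (x OR w OR NOT y OR NOT z) AND (x OR NOT w OR NOT y OR z) AND (x OR NOT w OR NOT y OR NOT z) AND (NOT x OR w OR NOT y OR z) AND (NOT x OR w OR NOT y OR NOT z) AND (NOT x OR NOT w OR NOT y OR z) AND (NOT x OR NOT w OR NOT y OR NOT z)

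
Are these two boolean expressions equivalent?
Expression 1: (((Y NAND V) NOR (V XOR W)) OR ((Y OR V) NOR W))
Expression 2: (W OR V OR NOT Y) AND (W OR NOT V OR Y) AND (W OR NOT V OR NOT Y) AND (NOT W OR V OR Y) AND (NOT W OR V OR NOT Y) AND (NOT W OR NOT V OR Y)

Yes, they are equivalent — the two output columns agree on all 8 assignments:
W | V | Y | Expression 1 | Expression 2
---------------------------------------
0 | 0 | 0 | 1 | 1
0 | 0 | 1 | 0 | 0
0 | 1 | 0 | 0 | 0
0 | 1 | 1 | 0 | 0
1 | 0 | 0 | 0 | 0
1 | 0 | 1 | 0 | 0
1 | 1 | 0 | 0 | 0
1 | 1 | 1 | 1 | 1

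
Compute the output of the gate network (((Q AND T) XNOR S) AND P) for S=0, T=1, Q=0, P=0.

Substituting: (((0 AND 1) XNOR 0) AND 0)
= 0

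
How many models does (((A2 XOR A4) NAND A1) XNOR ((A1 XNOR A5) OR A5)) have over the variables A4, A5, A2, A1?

Satisfying assignments: (0,0,0,0), (0,0,1,0), (0,0,1,1), (0,1,0,0), (0,1,0,1), (0,1,1,0), (1,0,0,0), (1,0,0,1), (1,0,1,0), (1,1,0,0), (1,1,1,0), (1,1,1,1)
Count: 12 out of 16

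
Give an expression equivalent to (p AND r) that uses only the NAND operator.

((p NAND r) NAND (p NAND r))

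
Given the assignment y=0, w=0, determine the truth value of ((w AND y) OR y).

Substituting: ((0 AND 0) OR 0)
= 0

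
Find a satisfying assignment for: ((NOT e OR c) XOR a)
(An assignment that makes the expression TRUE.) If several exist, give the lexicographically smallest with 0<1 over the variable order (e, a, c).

e=0, a=0, c=0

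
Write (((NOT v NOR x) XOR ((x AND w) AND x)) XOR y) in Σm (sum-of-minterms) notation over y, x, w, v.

Σm(1, 3, 6, 7, 8, 10, 12, 13) = (NOT y AND NOT x AND NOT w AND v) OR (NOT y AND NOT x AND w AND v) OR (NOT y AND x AND w AND NOT v) OR (NOT y AND x AND w AND v) OR (y AND NOT x AND NOT w AND NOT v) OR (y AND NOT x AND w AND NOT v) OR (y AND x AND NOT w AND NOT v) OR (y AND x AND NOT w AND v)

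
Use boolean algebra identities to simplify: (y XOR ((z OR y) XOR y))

By XOR self-cancellation ((E XOR v) XOR v = E):
= (z OR y)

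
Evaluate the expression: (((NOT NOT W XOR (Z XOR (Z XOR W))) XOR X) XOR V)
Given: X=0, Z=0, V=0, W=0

Substituting: (((NOT NOT 0 XOR (0 XOR (0 XOR 0))) XOR 0) XOR 0)
= 0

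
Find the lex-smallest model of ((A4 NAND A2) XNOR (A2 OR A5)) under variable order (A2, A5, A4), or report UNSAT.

A2=0, A5=1, A4=0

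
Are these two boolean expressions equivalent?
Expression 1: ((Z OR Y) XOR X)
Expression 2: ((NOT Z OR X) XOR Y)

No. Counterexample: with Z=0, X=0, Y=0, Expression 1 = 0 but Expression 2 = 1.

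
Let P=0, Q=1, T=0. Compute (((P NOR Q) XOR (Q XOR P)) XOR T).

Substituting: (((0 NOR 1) XOR (1 XOR 0)) XOR 0)
= 1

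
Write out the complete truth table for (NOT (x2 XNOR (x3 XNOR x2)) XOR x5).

x3 | x2 | x5 | Output
---------------------
0 | 0 | 0 | 1
0 | 0 | 1 | 0
0 | 1 | 0 | 1
0 | 1 | 1 | 0
1 | 0 | 0 | 0
1 | 0 | 1 | 1
1 | 1 | 0 | 0
1 | 1 | 1 | 1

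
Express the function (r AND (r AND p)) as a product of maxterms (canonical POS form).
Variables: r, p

ΠM(0, 1, 2) = (r OR p) AND (r OR NOT p) AND (NOT r OR p)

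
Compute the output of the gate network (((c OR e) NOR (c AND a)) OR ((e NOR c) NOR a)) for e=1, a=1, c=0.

Substituting: (((0 OR 1) NOR (0 AND 1)) OR ((1 NOR 0) NOR 1))
= 0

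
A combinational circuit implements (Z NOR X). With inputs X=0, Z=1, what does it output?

Substituting: (1 NOR 0)
= 0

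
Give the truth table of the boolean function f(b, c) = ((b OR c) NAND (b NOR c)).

b | c | Output
--------------
0 | 0 | 1
0 | 1 | 1
1 | 0 | 1
1 | 1 | 1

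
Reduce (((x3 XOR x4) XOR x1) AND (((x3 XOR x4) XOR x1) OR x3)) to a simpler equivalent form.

By absorption (E AND (E OR v) = E):
= ((x3 XOR x4) XOR x1)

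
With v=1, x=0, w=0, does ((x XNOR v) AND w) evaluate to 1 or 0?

Substituting: ((0 XNOR 1) AND 0)
= 0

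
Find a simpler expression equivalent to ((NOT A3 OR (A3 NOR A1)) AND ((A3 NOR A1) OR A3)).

By distribution ((E OR v) AND (E OR NOT v) = E):
= (A3 NOR A1)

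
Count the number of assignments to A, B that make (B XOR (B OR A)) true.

Satisfying assignments: (1,0)
Count: 1 out of 4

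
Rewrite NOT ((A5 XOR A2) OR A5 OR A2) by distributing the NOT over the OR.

NOT (A5 XOR A2) AND NOT A5 AND NOT A2
De Morgan's: NOT(OR of terms) = AND of negations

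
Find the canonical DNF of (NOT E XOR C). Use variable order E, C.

(NOT E AND NOT C) OR (E AND C)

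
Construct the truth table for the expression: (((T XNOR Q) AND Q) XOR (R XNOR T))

Q | T | R | Output
------------------
0 | 0 | 0 | 1
0 | 0 | 1 | 0
0 | 1 | 0 | 0
0 | 1 | 1 | 1
1 | 0 | 0 | 1
1 | 0 | 1 | 0
1 | 1 | 0 | 1
1 | 1 | 1 | 0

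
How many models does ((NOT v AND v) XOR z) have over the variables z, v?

Satisfying assignments: (1,0), (1,1)
Count: 2 out of 4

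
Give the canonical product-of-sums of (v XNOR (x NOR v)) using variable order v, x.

ΠM(0, 2, 3) = (v OR x) AND (NOT v OR x) AND (NOT v OR NOT x)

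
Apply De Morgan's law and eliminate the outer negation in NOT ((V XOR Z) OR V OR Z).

NOT (V XOR Z) AND NOT V AND NOT Z
De Morgan's: NOT(OR of terms) = AND of negations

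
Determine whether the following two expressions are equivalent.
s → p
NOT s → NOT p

No, Inverse is not equivalent to original (counterexample: q=0, s=0, p=1)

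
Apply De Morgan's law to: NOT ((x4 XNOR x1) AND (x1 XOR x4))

NOT (x4 XNOR x1) OR NOT (x1 XOR x4)
De Morgan's: NOT(AND of terms) = OR of negations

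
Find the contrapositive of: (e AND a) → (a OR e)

Contrapositive: NOT (a OR e) → NOT (e AND a)
Note: A statement and its contrapositive are logically equivalent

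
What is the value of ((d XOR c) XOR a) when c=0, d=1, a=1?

Substituting: ((1 XOR 0) XOR 1)
= 0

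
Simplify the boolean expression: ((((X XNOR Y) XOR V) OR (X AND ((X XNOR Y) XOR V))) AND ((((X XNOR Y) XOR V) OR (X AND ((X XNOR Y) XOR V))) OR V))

By absorption (E AND (E OR v) = E) then absorption (E OR (E AND v) = E):
= ((X XNOR Y) XOR V)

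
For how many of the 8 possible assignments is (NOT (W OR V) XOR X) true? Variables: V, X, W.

Satisfying assignments: (0,0,0), (0,1,1), (1,1,0), (1,1,1)
Count: 4 out of 8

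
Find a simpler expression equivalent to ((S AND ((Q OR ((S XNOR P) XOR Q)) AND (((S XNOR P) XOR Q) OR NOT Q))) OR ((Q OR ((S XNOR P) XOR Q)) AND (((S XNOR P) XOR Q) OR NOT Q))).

By absorption (E OR (E AND v) = E) then distribution ((E OR v) AND (E OR NOT v) = E):
= ((S XNOR P) XOR Q)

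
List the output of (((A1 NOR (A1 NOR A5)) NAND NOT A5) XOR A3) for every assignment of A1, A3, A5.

A1 | A3 | A5 | Output
---------------------
0 | 0 | 0 | 1
0 | 0 | 1 | 1
0 | 1 | 0 | 0
0 | 1 | 1 | 0
1 | 0 | 0 | 1
1 | 0 | 1 | 1
1 | 1 | 0 | 0
1 | 1 | 1 | 0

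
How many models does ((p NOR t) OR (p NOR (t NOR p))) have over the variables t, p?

Satisfying assignments: (0,0), (1,0)
Count: 2 out of 4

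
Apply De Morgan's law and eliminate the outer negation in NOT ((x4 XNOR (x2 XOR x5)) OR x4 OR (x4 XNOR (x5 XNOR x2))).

NOT (x4 XNOR (x2 XOR x5)) AND NOT x4 AND NOT (x4 XNOR (x5 XNOR x2))
De Morgan's: NOT(OR of terms) = AND of negations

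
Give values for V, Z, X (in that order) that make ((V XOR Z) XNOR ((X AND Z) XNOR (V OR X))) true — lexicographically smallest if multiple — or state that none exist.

V=0, Z=0, X=1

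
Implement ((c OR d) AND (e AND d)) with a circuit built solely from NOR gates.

((((c NOR d) NOR (c NOR d)) NOR ((c NOR d) NOR (c NOR d))) NOR (((e NOR e) NOR (d NOR d)) NOR ((e NOR e) NOR (d NOR d))))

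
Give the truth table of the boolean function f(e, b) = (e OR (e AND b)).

e | b | Output
--------------
0 | 0 | 0
0 | 1 | 0
1 | 0 | 1
1 | 1 | 1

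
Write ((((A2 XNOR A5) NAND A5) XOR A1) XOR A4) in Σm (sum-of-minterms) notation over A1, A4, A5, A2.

Σm(0, 1, 2, 7, 11, 12, 13, 14) = (NOT A1 AND NOT A4 AND NOT A5 AND NOT A2) OR (NOT A1 AND NOT A4 AND NOT A5 AND A2) OR (NOT A1 AND NOT A4 AND A5 AND NOT A2) OR (NOT A1 AND A4 AND A5 AND A2) OR (A1 AND NOT A4 AND A5 AND A2) OR (A1 AND A4 AND NOT A5 AND NOT A2) OR (A1 AND A4 AND NOT A5 AND A2) OR (A1 AND A4 AND A5 AND NOT A2)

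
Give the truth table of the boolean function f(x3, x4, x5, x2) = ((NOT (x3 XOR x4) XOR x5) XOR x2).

x3 | x4 | x5 | x2 | Output
--------------------------
0 | 0 | 0 | 0 | 1
0 | 0 | 0 | 1 | 0
0 | 0 | 1 | 0 | 0
0 | 0 | 1 | 1 | 1
0 | 1 | 0 | 0 | 0
0 | 1 | 0 | 1 | 1
0 | 1 | 1 | 0 | 1
0 | 1 | 1 | 1 | 0
1 | 0 | 0 | 0 | 0
1 | 0 | 0 | 1 | 1
1 | 0 | 1 | 0 | 1
1 | 0 | 1 | 1 | 0
1 | 1 | 0 | 0 | 1
1 | 1 | 0 | 1 | 0
1 | 1 | 1 | 0 | 0
1 | 1 | 1 | 1 | 1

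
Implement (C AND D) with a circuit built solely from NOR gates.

((C NOR C) NOR (D NOR D))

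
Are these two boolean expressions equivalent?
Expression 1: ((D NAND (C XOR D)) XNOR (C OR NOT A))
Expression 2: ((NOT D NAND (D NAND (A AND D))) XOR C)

No. Counterexample: with A=0, D=0, C=0, Expression 1 = 1 but Expression 2 = 0.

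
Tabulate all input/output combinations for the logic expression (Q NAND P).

Q | P | Output
--------------
0 | 0 | 1
0 | 1 | 1
1 | 0 | 1
1 | 1 | 0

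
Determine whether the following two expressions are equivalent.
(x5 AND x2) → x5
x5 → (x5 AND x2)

No, Converse is not equivalent to original (counterexample: x5=1, x2=0)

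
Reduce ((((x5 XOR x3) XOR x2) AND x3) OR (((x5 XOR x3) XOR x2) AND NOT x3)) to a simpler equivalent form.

By distribution ((E AND v) OR (E AND NOT v) = E):
= ((x5 XOR x3) XOR x2)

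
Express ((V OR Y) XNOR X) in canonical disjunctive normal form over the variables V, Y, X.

(NOT V AND NOT Y AND NOT X) OR (NOT V AND Y AND X) OR (V AND NOT Y AND X) OR (V AND Y AND X)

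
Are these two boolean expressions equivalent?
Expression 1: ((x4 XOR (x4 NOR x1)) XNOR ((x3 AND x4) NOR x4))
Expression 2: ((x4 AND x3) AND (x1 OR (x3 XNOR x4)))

No. Counterexample: with x4=0, x3=0, x1=0, Expression 1 = 1 but Expression 2 = 0.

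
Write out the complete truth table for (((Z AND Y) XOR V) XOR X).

Y | Z | V | X | Output
----------------------
0 | 0 | 0 | 0 | 0
0 | 0 | 0 | 1 | 1
0 | 0 | 1 | 0 | 1
0 | 0 | 1 | 1 | 0
0 | 1 | 0 | 0 | 0
0 | 1 | 0 | 1 | 1
0 | 1 | 1 | 0 | 1
0 | 1 | 1 | 1 | 0
1 | 0 | 0 | 0 | 0
1 | 0 | 0 | 1 | 1
1 | 0 | 1 | 0 | 1
1 | 0 | 1 | 1 | 0
1 | 1 | 0 | 0 | 1
1 | 1 | 0 | 1 | 0
1 | 1 | 1 | 0 | 0
1 | 1 | 1 | 1 | 1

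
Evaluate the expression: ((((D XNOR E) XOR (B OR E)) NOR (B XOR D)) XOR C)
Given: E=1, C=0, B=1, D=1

Substituting: ((((1 XNOR 1) XOR (1 OR 1)) NOR (1 XOR 1)) XOR 0)
= 1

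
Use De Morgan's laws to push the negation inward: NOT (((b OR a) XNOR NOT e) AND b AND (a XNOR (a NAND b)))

NOT ((b OR a) XNOR NOT e) OR NOT b OR NOT (a XNOR (a NAND b))
De Morgan's: NOT(AND of terms) = OR of negations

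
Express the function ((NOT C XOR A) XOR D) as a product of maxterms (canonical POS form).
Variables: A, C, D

ΠM(1, 2, 4, 7) = (A OR C OR NOT D) AND (A OR NOT C OR D) AND (NOT A OR C OR D) AND (NOT A OR NOT C OR NOT D)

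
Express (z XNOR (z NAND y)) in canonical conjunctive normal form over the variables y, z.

(y OR z) AND (NOT y OR z) AND (NOT y OR NOT z)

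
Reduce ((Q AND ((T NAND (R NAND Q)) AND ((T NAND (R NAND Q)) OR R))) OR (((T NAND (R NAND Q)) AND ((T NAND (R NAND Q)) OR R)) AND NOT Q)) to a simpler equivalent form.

By distribution ((E AND v) OR (E AND NOT v) = E) then absorption (E AND (E OR v) = E):
= (T NAND (R NAND Q))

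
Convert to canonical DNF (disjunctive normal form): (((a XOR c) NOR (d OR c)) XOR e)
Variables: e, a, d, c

(NOT e AND NOT a AND NOT d AND NOT c) OR (e AND NOT a AND NOT d AND c) OR (e AND NOT a AND d AND NOT c) OR (e AND NOT a AND d AND c) OR (e AND a AND NOT d AND NOT c) OR (e AND a AND NOT d AND c) OR (e AND a AND d AND NOT c) OR (e AND a AND d AND c)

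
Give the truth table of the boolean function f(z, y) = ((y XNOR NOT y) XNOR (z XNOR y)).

z | y | Output
--------------
0 | 0 | 0
0 | 1 | 1
1 | 0 | 1
1 | 1 | 0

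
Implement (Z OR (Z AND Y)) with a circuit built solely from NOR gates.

((Z NOR ((Z NOR Z) NOR (Y NOR Y))) NOR (Z NOR ((Z NOR Z) NOR (Y NOR Y))))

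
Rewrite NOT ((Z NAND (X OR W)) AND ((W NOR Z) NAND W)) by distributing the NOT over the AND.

NOT (Z NAND (X OR W)) OR NOT ((W NOR Z) NAND W)
De Morgan's: NOT(AND of terms) = OR of negations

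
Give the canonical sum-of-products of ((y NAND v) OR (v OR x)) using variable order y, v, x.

Σm(0, 1, 2, 3, 4, 5, 6, 7) = (NOT y AND NOT v AND NOT x) OR (NOT y AND NOT v AND x) OR (NOT y AND v AND NOT x) OR (NOT y AND v AND x) OR (y AND NOT v AND NOT x) OR (y AND NOT v AND x) OR (y AND v AND NOT x) OR (y AND v AND x)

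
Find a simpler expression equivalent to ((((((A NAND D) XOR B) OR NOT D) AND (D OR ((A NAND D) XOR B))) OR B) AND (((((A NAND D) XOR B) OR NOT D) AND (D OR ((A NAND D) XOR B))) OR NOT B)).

By distribution ((E OR v) AND (E OR NOT v) = E) then distribution ((E OR v) AND (E OR NOT v) = E):
= ((A NAND D) XOR B)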